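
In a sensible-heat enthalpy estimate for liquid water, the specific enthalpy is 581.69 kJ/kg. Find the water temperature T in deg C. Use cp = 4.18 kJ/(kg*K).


T = h / cp
T = 581.69 / 4.18
T = 139.16 deg C


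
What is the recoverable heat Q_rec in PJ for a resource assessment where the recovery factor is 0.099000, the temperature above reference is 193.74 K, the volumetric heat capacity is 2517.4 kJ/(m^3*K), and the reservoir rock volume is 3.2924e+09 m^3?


Step 1: Q_s = Vr*rhoc*dT/1e12 = 3.2924e+09*2517.4*193.74/1e12 = 1605.773 PJ
Step 2: Q_rec = Q_s * RF = 1605.773 * 0.099 = 158.97 PJ
Q_rec = 158.97 PJ


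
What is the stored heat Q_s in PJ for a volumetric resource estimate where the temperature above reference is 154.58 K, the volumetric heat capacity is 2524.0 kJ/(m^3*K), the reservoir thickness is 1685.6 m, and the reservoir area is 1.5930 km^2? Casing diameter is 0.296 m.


Step 1: Vr = A*1e6*hr = 1.593*1e6*1685.6 = 2.685161e+09 m^3
Step 2: Q_s = Vr*rhoc*dT/1e12 = 2.685161e+09*2524.0*154.58/1e12 = 1047.6 PJ
Q_s = 1047.6 PJ


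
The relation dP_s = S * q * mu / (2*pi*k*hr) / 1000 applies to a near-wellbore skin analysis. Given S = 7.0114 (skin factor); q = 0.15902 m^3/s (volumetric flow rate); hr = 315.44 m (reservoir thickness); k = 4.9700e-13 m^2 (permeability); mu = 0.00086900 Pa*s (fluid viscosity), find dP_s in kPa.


dP_s = S * q * mu / (2*pi*k*hr) / 1000
dP_s = 7.0114 * 0.15902 * 0.00086900 / (2*pi*4.9700e-13*315.44) / 1000
dP_s = 983.61 kPa


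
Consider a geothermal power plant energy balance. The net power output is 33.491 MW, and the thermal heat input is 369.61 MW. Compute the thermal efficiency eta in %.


eta = W_net / Q_in * 100
eta = 33.491 / 369.61 * 100
eta = 9.0612 %


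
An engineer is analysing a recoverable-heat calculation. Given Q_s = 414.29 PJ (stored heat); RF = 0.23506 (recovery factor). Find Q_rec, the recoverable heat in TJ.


Q_rec = Q_s * RF
Q_rec = 414.29 * 0.23506
Q_rec = 97.38301 PJ
Convert: 97.38301 PJ * 1000.0 = 97383 TJ
Q_rec = 97383 TJ


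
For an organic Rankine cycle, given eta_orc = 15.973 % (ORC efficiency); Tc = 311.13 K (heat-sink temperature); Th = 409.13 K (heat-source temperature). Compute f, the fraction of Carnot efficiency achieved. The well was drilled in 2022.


f = (eta_orc/100) / (1 - Tc/Th)
f = (15.973/100) / (1 - 311.13/409.13)
f = 0.66684


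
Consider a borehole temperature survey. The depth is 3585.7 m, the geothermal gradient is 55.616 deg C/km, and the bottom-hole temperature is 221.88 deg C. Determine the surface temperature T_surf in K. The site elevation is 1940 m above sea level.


T_surf = T_d - grad * d / 1000
T_surf = 221.88 - 55.616 * 3585.7 / 1000
T_surf = 22.45771 deg C
Convert to K: 22.45771 + 273.15 = 295.61 K
T_surf = 295.61 K


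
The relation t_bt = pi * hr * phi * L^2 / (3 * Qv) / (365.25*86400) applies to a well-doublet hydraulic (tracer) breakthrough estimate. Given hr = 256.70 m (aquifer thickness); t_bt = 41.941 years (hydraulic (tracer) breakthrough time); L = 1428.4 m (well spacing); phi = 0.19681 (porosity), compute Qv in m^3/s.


Qv = pi*hr*phi*L^2 / (3*t_bt*365.25*86400)
Qv = pi*256.70*0.19681*1428.4^2 / (3*41.941*365.25*86400)
Qv = 0.081557 m^3/s


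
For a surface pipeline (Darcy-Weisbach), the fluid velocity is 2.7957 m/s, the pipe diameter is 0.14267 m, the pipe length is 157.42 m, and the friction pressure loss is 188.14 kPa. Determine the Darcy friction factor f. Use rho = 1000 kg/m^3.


f = dP*1000 / ((L/D)*(rho*vel^2/2))
f = 188.14*1000 / ((157.42/0.14267)*(1000*2.7957^2/2))
f = 0.043632


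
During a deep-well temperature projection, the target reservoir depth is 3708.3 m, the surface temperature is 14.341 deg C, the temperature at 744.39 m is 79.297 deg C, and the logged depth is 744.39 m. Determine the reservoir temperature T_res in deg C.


Step 1: grad = (T_d1 - T_surf)/d1 * 1000 = (79.297 - 14.341)/744.39 * 1000 = 87.26071 deg C/km
Step 2: T_res = T_surf + grad*d2/1000 = 14.341 + 87.26071*3708.3/1000 = 337.93 deg C
T_res = 337.93 deg C


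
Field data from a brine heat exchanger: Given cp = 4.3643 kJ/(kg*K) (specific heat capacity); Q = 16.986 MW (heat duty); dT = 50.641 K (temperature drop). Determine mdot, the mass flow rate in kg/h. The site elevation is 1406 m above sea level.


mdot = Q * 1000 / (cp * dT)
mdot = 16.986 * 1000 / (4.3643 * 50.641)
mdot = 76.85538 kg/s
Convert: 76.85538 kg/s * 3600.0 = 2.7668e+05 kg/h
mdot = 2.7668e+05 kg/h


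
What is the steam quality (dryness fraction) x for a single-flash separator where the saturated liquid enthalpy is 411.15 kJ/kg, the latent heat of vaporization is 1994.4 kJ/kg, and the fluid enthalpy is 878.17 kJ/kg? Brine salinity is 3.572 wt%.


x = (h - hf) / hfg
x = (878.17 - 411.15) / 1994.4
x = 0.23417


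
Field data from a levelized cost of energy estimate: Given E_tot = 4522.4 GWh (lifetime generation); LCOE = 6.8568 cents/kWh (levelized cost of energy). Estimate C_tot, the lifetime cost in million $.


C_tot = LCOE / 100 * E_tot
C_tot = 6.8568 / 100 * 4522.4
C_tot = 310.09 million $


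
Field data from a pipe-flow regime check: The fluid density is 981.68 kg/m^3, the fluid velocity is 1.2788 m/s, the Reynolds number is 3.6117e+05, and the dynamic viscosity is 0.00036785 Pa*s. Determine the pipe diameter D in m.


D = Re * mu / (rho * vel)
D = 3.6117e+05 * 0.00036785 / (981.68 * 1.2788)
D = 0.10583 m


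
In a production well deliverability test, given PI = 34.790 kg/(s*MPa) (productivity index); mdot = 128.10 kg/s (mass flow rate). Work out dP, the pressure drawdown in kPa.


dP = mdot * 1000 / PI
dP = 128.10 * 1000 / 34.790
dP = 3682.1 kPa


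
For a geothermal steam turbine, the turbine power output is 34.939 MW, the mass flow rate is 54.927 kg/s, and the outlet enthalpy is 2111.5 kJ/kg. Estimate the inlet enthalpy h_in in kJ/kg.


h_in = h_out + P * 1000 / mdot
h_in = 2111.5 + 34.939 * 1000 / 54.927
h_in = 2747.6 kJ/kg


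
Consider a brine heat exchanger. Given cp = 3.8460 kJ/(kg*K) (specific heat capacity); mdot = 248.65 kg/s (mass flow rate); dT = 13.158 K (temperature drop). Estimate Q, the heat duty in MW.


Q = mdot * cp * dT / 1000
Q = 248.65 * 3.8460 * 13.158 / 1000
Q = 12.583 MW


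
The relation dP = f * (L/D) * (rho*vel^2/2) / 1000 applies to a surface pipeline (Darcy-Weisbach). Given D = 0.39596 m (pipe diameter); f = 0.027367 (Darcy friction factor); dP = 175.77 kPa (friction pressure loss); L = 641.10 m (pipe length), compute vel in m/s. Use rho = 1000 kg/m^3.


vel = sqrt(dP*1000*2*D / (f*L*rho))
vel = sqrt(175.77*1000*2*0.39596 / (0.027367*641.10*1000))
vel = 2.8167 m/s


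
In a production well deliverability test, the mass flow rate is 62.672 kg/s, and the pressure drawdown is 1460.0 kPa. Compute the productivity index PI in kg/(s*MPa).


PI = mdot * 1000 / dP
PI = 62.672 * 1000 / 1460.0
PI = 42.926 kg/(s*MPa)


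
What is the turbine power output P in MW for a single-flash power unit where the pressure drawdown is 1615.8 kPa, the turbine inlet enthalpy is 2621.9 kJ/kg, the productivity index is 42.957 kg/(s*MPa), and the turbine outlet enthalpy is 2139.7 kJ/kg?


Step 1: mdot = PI * dP / 1000 = 42.957 * 1615.8 / 1000 = 69.40992 kg/s
Step 2: P = mdot*(h_in - h_out)/1000 = 69.40992*(2621.9 - 2139.7)/1000 = 33.469 MW
P = 33.469 MW


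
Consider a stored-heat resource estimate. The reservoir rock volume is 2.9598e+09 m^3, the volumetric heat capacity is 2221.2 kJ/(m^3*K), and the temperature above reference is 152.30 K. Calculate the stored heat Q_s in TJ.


Q_s = Vr * rhoc * dT / 1e12
Q_s = 2.9598e+09 * 2221.2 * 152.30 / 1e12
Q_s = 1001.267 PJ
Convert: 1001.267 PJ * 1000.0 = 1.0013e+06 TJ
Q_s = 1.0013e+06 TJ


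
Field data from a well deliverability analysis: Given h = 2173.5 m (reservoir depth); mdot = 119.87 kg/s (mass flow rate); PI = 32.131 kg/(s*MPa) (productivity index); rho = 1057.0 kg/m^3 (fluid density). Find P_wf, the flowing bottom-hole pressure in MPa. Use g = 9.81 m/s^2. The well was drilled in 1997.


Step 1: P_i = rho*g*h/1e6 = 1057.0*9.81*2173.5/1e6 = 22.53739 MPa
Step 2: P_wf = P_i - mdot/PI = 22.53739 - 119.87/32.131 = 18.807 MPa
P_wf = 18.807 MPa


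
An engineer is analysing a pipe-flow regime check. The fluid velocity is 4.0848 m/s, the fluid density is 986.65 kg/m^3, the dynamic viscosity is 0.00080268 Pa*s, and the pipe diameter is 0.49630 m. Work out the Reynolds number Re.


Re = rho * vel * D / mu
Re = 986.65 * 4.0848 * 0.49630 / 0.00080268
Re = 2.4919e+06


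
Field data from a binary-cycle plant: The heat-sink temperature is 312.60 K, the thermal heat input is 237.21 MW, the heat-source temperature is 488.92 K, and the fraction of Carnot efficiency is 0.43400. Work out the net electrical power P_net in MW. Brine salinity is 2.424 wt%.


Step 1: eta = (1 - Tc/Th)*f = (1 - 312.6/488.92)*0.434 = 0.1565141
Step 2: P_net = eta * Q_in = 0.1565141 * 237.21 = 37.127 MW
P_net = 37.127 MW


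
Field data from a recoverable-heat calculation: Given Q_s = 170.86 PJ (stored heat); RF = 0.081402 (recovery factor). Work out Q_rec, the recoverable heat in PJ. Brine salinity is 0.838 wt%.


Q_rec = Q_s * RF
Q_rec = 170.86 * 0.081402
Q_rec = 13.908 PJ


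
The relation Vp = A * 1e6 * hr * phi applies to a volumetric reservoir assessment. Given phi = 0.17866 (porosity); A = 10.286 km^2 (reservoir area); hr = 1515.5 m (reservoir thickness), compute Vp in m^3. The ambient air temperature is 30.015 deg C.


Vp = A * 1e6 * hr * phi
Vp = 10.286 * 1e6 * 1515.5 * 0.17866
Vp = 2.7850e+09 m^3


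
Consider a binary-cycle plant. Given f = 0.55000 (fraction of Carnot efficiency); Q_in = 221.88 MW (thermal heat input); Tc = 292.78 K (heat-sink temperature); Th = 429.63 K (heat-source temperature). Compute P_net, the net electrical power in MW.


Step 1: eta = (1 - Tc/Th)*f = (1 - 292.78/429.63)*0.55 = 0.1751914
Step 2: P_net = eta * Q_in = 0.1751914 * 221.88 = 38.871 MW
P_net = 38.871 MW


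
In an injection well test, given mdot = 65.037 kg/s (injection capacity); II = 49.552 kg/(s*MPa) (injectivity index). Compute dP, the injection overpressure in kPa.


dP = mdot * 1000 / II
dP = 65.037 * 1000 / 49.552
dP = 1312.5 kPa


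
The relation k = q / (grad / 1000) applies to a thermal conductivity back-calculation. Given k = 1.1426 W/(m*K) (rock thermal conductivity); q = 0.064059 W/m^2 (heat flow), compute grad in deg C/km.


grad = q / k * 1000
grad = 0.064059 / 1.1426 * 1000
grad = 56.064 deg C/km


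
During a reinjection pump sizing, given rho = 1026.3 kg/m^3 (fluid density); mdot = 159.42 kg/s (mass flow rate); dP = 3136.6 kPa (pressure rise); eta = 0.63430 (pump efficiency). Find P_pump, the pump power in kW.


P_pump = mdot * dP / (rho * eta)
P_pump = 159.42 * 3136.6 / (1026.3 * 0.63430)
P_pump = 768.13 kW


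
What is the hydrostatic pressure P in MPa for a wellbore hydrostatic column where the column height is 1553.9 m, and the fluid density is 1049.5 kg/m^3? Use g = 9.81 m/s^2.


P = rho * g * h / 1e6
P = 1049.5 * 9.81 * 1553.9 / 1e6
P = 15.998 MPa


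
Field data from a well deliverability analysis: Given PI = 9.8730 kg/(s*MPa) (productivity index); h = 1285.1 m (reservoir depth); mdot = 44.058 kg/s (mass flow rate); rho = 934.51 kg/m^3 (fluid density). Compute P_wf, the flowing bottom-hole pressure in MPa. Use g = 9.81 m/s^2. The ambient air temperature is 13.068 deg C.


Step 1: P_i = rho*g*h/1e6 = 934.51*9.81*1285.1/1e6 = 11.78121 MPa
Step 2: P_wf = P_i - mdot/PI = 11.78121 - 44.058/9.873 = 7.3187 MPa
P_wf = 7.3187 MPa


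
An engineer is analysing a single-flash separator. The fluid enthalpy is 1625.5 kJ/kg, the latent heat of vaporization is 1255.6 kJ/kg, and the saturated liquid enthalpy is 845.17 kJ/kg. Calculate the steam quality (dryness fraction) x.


x = (h - hf) / hfg
x = (1625.5 - 845.17) / 1255.6
x = 0.62148


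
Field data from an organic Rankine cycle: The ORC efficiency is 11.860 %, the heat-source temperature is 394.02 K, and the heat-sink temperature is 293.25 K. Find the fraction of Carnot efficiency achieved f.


f = (eta_orc/100) / (1 - Tc/Th)
f = (11.860/100) / (1 - 293.25/394.02)
f = 0.46374


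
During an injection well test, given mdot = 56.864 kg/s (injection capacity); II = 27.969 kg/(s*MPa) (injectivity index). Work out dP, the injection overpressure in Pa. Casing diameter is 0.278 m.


dP = mdot * 1000 / II
dP = 56.864 * 1000 / 27.969
dP = 2033.108 kPa
Convert: 2033.108 kPa * 1000.0 = 2.0331e+06 Pa
dP = 2.0331e+06 Pa


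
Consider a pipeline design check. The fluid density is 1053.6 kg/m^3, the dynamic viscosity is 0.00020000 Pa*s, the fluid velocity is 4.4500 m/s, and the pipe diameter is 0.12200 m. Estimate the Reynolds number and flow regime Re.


Step 1: Re = rho*vel*D/mu = 1053.6*4.45*0.122/0.0002 = 2.8600e+06
Step 2: Re = 2.8600e+06 > 4000, so flow is turbulent.
Re = 2.8600e+06 (turbulent)


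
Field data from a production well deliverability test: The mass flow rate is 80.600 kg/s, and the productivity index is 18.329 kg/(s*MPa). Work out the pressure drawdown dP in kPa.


dP = mdot * 1000 / PI
dP = 80.600 * 1000 / 18.329
dP = 4397.4 kPa


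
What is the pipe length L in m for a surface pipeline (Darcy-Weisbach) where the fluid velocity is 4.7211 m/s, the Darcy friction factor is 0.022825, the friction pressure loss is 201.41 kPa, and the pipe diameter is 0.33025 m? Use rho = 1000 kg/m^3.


L = dP*1000*D / (f*rho*vel^2/2)
L = 201.41*1000*0.33025 / (0.022825*1000*4.7211^2/2)
L = 261.49 m


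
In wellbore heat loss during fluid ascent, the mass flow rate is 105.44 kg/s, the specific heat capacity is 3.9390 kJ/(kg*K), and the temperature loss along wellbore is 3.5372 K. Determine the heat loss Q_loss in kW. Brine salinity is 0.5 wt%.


Q_loss = mdot * cp * dT
Q_loss = 105.44 * 3.9390 * 3.5372
Q_loss = 1469.1 kW


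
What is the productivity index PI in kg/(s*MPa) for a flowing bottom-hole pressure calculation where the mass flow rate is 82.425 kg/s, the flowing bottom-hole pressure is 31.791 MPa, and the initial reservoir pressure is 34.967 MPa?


PI = mdot / (P_i - P_wf)
PI = 82.425 / (34.967 - 31.791)
PI = 25.952 kg/(s*MPa)


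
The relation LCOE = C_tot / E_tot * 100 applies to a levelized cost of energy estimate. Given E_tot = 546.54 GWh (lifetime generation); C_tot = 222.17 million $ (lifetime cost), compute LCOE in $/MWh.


LCOE = C_tot / E_tot * 100
LCOE = 222.17 / 546.54 * 100
LCOE = 40.65027 cents/kWh
Convert: 40.65027 cents/kWh * 10.0 = 406.50 $/MWh
LCOE = 406.50 $/MWh


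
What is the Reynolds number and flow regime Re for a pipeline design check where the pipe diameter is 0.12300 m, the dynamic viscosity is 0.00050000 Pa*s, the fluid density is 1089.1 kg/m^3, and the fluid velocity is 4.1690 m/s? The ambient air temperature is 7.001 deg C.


Step 1: Re = rho*vel*D/mu = 1089.1*4.169*0.123/0.0005 = 1.1170e+06
Step 2: Re = 1.1170e+06 > 4000, so flow is turbulent.
Re = 1.1170e+06 (turbulent)


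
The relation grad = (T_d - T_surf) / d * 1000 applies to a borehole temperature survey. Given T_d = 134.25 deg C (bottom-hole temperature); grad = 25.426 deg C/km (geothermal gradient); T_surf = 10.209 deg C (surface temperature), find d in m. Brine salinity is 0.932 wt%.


d = (T_d - T_surf) / grad * 1000
d = (134.25 - 10.209) / 25.426 * 1000
d = 4878.5 m


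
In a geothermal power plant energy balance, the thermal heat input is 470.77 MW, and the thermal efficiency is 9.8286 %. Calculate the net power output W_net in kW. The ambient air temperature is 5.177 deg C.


W_net = eta / 100 * Q_in
W_net = 9.8286 / 100 * 470.77
W_net = 46.27010 MW
Convert: 46.27010 MW * 1000.0 = 46270 kW
W_net = 46270 kW


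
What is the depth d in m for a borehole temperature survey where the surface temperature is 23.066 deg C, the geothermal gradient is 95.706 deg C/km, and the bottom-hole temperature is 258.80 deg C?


d = (T_d - T_surf) / grad * 1000
d = (258.80 - 23.066) / 95.706 * 1000
d = 2463.1 m


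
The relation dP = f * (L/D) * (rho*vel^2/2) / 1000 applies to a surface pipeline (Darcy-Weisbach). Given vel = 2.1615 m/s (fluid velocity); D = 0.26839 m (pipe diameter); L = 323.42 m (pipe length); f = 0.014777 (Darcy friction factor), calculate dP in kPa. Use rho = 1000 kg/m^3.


dP = f * (L/D) * (rho*vel^2/2) / 1000
dP = 0.014777 * (323.42/0.26839) * (1000*2.1615^2/2) / 1000
dP = 41.598 kPa


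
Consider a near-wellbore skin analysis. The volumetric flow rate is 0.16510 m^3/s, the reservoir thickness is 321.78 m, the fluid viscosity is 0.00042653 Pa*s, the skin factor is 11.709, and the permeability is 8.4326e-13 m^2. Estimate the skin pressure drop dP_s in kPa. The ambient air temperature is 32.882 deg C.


dP_s = S * q * mu / (2*pi*k*hr) / 1000
dP_s = 11.709 * 0.16510 * 0.00042653 / (2*pi*8.4326e-13*321.78) / 1000
dP_s = 483.63 kPa


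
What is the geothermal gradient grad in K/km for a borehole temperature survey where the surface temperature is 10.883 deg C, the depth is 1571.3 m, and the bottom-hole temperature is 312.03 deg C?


grad = (T_d - T_surf) / d * 1000
grad = (312.03 - 10.883) / 1571.3 * 1000
grad = 191.6547 deg C/km
Convert: 191.6547 deg C/km * 1.0 = 191.65 K/km
grad = 191.65 K/km


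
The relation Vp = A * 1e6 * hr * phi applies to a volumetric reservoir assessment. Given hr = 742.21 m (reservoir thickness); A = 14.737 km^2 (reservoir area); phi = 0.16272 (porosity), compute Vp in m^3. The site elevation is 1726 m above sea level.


Vp = A * 1e6 * hr * phi
Vp = 14.737 * 1e6 * 742.21 * 0.16272
Vp = 1.7798e+09 m^3


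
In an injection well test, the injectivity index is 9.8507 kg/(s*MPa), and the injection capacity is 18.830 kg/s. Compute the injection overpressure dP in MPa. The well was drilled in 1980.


dP = mdot * 1000 / II
dP = 18.830 * 1000 / 9.8507
dP = 1911.539 kPa
Convert: 1911.539 kPa * 0.001 = 1.9115 MPa
dP = 1.9115 MPa


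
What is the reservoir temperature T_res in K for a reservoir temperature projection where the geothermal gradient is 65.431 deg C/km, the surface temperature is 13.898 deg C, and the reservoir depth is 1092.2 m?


T_res = T_surf + grad * d / 1000
T_res = 13.898 + 65.431 * 1092.2 / 1000
T_res = 85.36174 deg C
Convert to K: 85.36174 + 273.15 = 358.51 K
T_res = 358.51 K


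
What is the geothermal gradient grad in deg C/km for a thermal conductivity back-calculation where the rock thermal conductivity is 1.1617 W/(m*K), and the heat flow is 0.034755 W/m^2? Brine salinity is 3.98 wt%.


grad = q / k * 1000
grad = 0.034755 / 1.1617 * 1000
grad = 29.917 deg C/km


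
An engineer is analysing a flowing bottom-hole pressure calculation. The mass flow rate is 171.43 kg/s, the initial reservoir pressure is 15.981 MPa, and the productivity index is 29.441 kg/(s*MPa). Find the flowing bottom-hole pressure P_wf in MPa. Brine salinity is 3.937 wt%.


P_wf = P_i - mdot / PI
P_wf = 15.981 - 171.43 / 29.441
P_wf = 10.158 MPa


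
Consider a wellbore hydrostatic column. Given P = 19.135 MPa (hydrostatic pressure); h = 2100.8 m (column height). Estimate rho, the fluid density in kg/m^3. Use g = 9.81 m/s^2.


rho = P * 1e6 / (g * h)
rho = 19.135 * 1e6 / (9.81 * 2100.8)
rho = 928.48 kg/m^3


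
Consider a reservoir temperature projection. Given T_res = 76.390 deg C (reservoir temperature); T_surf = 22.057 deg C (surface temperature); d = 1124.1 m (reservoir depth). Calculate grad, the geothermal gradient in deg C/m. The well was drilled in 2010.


grad = (T_res - T_surf) / d * 1000
grad = (76.390 - 22.057) / 1124.1 * 1000
grad = 48.33467 deg C/km
Convert: 48.33467 deg C/km * 0.001 = 0.048335 deg C/m
grad = 0.048335 deg C/m


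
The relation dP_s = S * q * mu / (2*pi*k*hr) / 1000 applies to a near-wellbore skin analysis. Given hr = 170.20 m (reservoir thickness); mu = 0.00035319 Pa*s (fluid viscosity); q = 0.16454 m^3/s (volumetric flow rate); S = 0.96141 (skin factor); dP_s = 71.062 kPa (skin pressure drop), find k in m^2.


k = S*q*mu / (2*pi*dP_s*1000*hr)
k = 0.96141*0.16454*0.00035319 / (2*pi*71.062*1000*170.20)
k = 7.3521e-13 m^2


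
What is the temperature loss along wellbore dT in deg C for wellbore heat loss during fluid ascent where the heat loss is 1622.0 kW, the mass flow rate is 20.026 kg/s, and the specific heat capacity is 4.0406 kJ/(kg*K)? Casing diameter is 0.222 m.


dT = Q_loss / (mdot * cp)
dT = 1622.0 / (20.026 * 4.0406)
dT = 20.04522 K
Convert (temperature difference, 1 K = 1 deg C): 20.04522 K = 20.04522 deg C
dT = 20.045 deg C


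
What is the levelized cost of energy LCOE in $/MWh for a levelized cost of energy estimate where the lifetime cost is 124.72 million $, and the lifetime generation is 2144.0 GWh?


LCOE = C_tot / E_tot * 100
LCOE = 124.72 / 2144.0 * 100
LCOE = 5.817164 cents/kWh
Convert: 5.817164 cents/kWh * 10.0 = 58.172 $/MWh
LCOE = 58.172 $/MWh


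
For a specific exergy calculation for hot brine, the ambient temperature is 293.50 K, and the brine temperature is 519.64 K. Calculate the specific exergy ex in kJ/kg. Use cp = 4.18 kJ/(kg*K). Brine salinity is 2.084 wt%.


ex = cp * ((T_b - T_0) - T_0 * ln(T_b/T_0))
ex = 4.18 * ((519.64 - 293.50) - 293.50 * ln(519.64/293.50))
ex = 244.43 kJ/kg


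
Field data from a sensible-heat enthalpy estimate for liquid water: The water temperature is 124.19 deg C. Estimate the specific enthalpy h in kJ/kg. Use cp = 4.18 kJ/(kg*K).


h = cp * T
h = 4.18 * 124.19
h = 519.11 kJ/kg


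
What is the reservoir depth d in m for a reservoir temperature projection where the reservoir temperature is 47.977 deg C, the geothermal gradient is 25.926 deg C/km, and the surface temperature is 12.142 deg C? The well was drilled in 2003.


d = (T_res - T_surf) / grad * 1000
d = (47.977 - 12.142) / 25.926 * 1000
d = 1382.2 m


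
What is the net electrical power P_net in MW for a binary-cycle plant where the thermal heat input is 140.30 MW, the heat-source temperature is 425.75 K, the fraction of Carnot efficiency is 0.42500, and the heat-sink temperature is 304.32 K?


Step 1: eta = (1 - Tc/Th)*f = (1 - 304.32/425.75)*0.425 = 0.1212161
Step 2: P_net = eta * Q_in = 0.1212161 * 140.3 = 17.007 MW
P_net = 17.007 MW


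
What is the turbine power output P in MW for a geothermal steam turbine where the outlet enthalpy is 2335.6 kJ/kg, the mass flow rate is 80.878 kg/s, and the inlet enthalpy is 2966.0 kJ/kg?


P = mdot * (h_in - h_out) / 1000
P = 80.878 * (2966.0 - 2335.6) / 1000
P = 50.985 MW


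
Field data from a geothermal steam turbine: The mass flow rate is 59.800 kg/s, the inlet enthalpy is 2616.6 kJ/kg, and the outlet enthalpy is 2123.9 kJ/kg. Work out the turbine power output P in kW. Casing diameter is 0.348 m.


P = mdot * (h_in - h_out) / 1000
P = 59.800 * (2616.6 - 2123.9) / 1000
P = 29.46346 MW
Convert: 29.46346 MW * 1000.0 = 29463 kW
P = 29463 kW


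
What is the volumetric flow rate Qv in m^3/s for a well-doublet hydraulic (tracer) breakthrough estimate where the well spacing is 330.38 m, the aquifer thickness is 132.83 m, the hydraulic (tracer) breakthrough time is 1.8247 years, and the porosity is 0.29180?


Qv = pi*hr*phi*L^2 / (3*t_bt*365.25*86400)
Qv = pi*132.83*0.29180*330.38^2 / (3*1.8247*365.25*86400)
Qv = 0.076938 m^3/s


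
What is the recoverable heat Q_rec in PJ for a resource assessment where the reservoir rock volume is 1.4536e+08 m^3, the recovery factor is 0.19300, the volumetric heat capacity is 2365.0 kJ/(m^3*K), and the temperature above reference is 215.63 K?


Step 1: Q_s = Vr*rhoc*dT/1e12 = 1.4536e+08*2365.0*215.63/1e12 = 74.12851 PJ
Step 2: Q_rec = Q_s * RF = 74.12851 * 0.193 = 14.307 PJ
Q_rec = 14.307 PJ


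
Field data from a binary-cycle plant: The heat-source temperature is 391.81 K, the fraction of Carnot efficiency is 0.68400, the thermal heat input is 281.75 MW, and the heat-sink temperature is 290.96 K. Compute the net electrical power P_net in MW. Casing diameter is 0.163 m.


Step 1: eta = (1 - Tc/Th)*f = (1 - 290.96/391.81)*0.684 = 0.1760583
Step 2: P_net = eta * Q_in = 0.1760583 * 281.75 = 49.604 MW
P_net = 49.604 MW


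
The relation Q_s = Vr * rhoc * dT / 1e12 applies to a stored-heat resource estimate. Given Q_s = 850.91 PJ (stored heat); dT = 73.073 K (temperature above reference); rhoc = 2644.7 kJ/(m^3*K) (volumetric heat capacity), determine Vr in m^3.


Vr = Q_s * 1e12 / (rhoc * dT)
Vr = 850.91 * 1e12 / (2644.7 * 73.073)
Vr = 4.4030e+09 m^3


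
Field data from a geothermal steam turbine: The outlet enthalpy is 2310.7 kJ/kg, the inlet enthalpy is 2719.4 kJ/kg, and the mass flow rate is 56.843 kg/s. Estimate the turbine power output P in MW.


P = mdot * (h_in - h_out) / 1000
P = 56.843 * (2719.4 - 2310.7) / 1000
P = 23.232 MW


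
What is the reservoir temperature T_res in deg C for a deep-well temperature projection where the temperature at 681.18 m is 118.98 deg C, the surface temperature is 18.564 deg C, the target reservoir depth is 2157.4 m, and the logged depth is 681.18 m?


Step 1: grad = (T_d1 - T_surf)/d1 * 1000 = (118.98 - 18.564)/681.18 * 1000 = 147.4148 deg C/km
Step 2: T_res = T_surf + grad*d2/1000 = 18.564 + 147.4148*2157.4/1000 = 336.60 deg C
T_res = 336.60 deg C


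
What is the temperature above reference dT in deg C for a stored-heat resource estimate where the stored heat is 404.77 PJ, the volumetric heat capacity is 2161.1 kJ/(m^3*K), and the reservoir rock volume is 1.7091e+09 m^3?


dT = Q_s * 1e12 / (Vr * rhoc)
dT = 404.77 * 1e12 / (1.7091e+09 * 2161.1)
dT = 109.5888 K
Convert (temperature difference, 1 K = 1 deg C): 109.5888 K = 109.5888 deg C
dT = 109.59 deg C


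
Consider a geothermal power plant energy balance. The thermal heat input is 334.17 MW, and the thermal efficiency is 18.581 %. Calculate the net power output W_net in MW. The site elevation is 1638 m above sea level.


W_net = eta / 100 * Q_in
W_net = 18.581 / 100 * 334.17
W_net = 62.092 MW


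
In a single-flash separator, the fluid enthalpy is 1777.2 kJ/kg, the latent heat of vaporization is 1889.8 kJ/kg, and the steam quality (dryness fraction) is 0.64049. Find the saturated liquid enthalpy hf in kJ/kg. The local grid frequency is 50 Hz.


hf = h - x * hfg
hf = 1777.2 - 0.64049 * 1889.8
hf = 566.80 kJ/kg


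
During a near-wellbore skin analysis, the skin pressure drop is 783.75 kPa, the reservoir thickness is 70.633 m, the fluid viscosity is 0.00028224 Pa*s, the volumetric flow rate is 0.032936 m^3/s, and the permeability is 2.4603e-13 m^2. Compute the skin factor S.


S = dP_s * 1000 * 2*pi*k*hr / (q*mu)
S = 783.75 * 1000 * 2*pi*2.4603e-13*70.633 / (0.032936*0.00028224)
S = 9.2058


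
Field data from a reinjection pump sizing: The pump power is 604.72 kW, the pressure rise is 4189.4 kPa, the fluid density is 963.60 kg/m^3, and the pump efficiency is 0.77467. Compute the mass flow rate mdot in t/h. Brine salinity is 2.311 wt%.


mdot = P_pump * rho * eta / dP
mdot = 604.72 * 963.60 * 0.77467 / 4189.4
mdot = 107.7497 kg/s
Convert: 107.7497 kg/s * 3.6 = 387.90 t/h
mdot = 387.90 t/h


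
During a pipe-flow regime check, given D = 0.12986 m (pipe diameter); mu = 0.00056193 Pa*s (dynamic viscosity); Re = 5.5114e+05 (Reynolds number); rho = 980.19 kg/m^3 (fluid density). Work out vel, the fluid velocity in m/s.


vel = Re * mu / (rho * D)
vel = 5.5114e+05 * 0.00056193 / (980.19 * 0.12986)
vel = 2.4331 m/s


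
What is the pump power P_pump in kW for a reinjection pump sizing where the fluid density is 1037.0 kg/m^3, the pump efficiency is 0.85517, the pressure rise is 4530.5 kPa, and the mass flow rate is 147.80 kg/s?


P_pump = mdot * dP / (rho * eta)
P_pump = 147.80 * 4530.5 / (1037.0 * 0.85517)
P_pump = 755.07 kW


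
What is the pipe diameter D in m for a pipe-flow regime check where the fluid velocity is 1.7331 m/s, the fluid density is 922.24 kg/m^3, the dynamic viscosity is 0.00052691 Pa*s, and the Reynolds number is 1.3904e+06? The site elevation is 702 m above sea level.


D = Re * mu / (rho * vel)
D = 1.3904e+06 * 0.00052691 / (922.24 * 1.7331)
D = 0.45836 m


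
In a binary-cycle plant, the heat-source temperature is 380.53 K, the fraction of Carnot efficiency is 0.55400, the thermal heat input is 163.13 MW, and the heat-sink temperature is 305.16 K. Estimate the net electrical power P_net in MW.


Step 1: eta = (1 - Tc/Th)*f = (1 - 305.16/380.53)*0.554 = 0.1097285
Step 2: P_net = eta * Q_in = 0.1097285 * 163.13 = 17.900 MW
P_net = 17.900 MW


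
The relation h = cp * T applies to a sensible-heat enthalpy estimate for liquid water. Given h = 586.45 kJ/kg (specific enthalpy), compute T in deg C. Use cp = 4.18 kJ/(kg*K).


T = h / cp
T = 586.45 / 4.18
T = 140.30 deg C


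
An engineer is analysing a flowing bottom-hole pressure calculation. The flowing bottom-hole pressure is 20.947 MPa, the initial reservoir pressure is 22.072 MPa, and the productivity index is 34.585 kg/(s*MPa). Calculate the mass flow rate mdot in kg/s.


mdot = (P_i - P_wf) * PI
mdot = (22.072 - 20.947) * 34.585
mdot = 38.908 kg/s


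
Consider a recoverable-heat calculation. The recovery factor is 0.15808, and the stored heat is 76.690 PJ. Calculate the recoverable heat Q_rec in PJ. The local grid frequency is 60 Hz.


Q_rec = Q_s * RF
Q_rec = 76.690 * 0.15808
Q_rec = 12.123 PJ


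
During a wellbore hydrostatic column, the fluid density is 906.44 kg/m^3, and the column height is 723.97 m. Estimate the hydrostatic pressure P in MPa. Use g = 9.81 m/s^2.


P = rho * g * h / 1e6
P = 906.44 * 9.81 * 723.97 / 1e6
P = 6.4377 MPa


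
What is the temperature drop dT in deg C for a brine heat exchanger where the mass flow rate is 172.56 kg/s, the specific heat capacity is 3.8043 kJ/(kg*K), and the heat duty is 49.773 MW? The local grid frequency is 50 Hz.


dT = Q * 1000 / (mdot * cp)
dT = 49.773 * 1000 / (172.56 * 3.8043)
dT = 75.81915 K
Convert (temperature difference, 1 K = 1 deg C): 75.81915 K = 75.81915 deg C
dT = 75.819 deg C


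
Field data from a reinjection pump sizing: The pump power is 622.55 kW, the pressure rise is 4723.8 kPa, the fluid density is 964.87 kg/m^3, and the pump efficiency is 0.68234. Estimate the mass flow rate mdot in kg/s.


mdot = P_pump * rho * eta / dP
mdot = 622.55 * 964.87 * 0.68234 / 4723.8
mdot = 86.767 kg/s


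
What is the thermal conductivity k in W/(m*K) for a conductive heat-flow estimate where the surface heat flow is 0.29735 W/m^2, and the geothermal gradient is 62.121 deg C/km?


k = q * 1000 / grad
k = 0.29735 * 1000 / 62.121
k = 4.7866 W/(m*K)


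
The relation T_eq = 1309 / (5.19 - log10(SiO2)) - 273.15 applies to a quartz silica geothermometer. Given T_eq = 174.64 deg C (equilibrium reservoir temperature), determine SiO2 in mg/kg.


SiO2 = 10^(5.19 - 1309/(T_eq + 273.15))
SiO2 = 10^(5.19 - 1309/(174.64 + 273.15))
SiO2 = 184.82 mg/kg


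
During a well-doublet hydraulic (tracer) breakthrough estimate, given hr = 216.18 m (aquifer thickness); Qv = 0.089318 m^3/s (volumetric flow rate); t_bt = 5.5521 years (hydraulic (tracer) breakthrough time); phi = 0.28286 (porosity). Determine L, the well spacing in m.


L = sqrt(t_bt*365.25*86400*3*Qv / (pi*hr*phi))
L = sqrt(5.5521*365.25*86400*3*0.089318 / (pi*216.18*0.28286))
L = 494.36 m


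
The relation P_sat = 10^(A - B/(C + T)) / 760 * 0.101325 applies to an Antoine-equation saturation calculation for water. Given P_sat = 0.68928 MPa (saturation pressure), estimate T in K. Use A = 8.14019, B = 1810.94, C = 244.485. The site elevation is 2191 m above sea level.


T = B / (A - log10(P_sat * 760 / 0.101325)) - C
T = 1810.94 / (8.14019 - log10(0.68928 * 760 / 0.101325)) - 244.485
T = 164.6101 deg C
Convert to K: 164.6101 + 273.15 = 437.76 K
T = 437.76 K


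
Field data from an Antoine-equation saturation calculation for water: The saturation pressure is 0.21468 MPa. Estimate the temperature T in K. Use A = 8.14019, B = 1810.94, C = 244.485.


T = B / (A - log10(P_sat * 760 / 0.101325)) - C
T = 1810.94 / (8.14019 - log10(0.21468 * 760 / 0.101325)) - 244.485
T = 122.5998 deg C
Convert to K: 122.5998 + 273.15 = 395.75 K
T = 395.75 K


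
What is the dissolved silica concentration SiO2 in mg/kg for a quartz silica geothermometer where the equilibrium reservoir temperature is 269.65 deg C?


SiO2 = 10^(5.19 - 1309/(T_eq + 273.15))
SiO2 = 10^(5.19 - 1309/(269.65 + 273.15))
SiO2 = 600.39 mg/kg


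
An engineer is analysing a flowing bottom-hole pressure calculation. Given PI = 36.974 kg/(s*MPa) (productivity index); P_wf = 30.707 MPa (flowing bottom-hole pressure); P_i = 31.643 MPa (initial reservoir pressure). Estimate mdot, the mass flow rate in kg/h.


mdot = (P_i - P_wf) * PI
mdot = (31.643 - 30.707) * 36.974
mdot = 34.60766 kg/s
Convert: 34.60766 kg/s * 3600.0 = 1.2459e+05 kg/h
mdot = 1.2459e+05 kg/h


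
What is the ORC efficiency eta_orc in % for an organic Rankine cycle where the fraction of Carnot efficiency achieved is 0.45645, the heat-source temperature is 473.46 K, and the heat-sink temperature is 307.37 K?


eta_orc = (1 - Tc/Th) * f * 100
eta_orc = (1 - 307.37/473.46) * 0.45645 * 100
eta_orc = 16.012 %


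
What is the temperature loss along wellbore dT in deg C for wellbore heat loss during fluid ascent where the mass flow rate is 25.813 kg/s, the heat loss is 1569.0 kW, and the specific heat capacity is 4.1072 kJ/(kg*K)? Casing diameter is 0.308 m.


dT = Q_loss / (mdot * cp)
dT = 1569.0 / (25.813 * 4.1072)
dT = 14.79921 K
Convert (temperature difference, 1 K = 1 deg C): 14.79921 K = 14.79921 deg C
dT = 14.799 deg C


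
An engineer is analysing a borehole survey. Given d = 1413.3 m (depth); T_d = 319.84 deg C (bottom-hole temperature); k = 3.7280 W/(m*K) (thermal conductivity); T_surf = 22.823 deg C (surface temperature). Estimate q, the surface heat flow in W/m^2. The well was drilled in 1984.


Step 1: grad = (T_d - T_surf)/d * 1000 = (319.84 - 22.823)/1413.3 * 1000 = 210.1585 deg C/km
Step 2: q = k * grad / 1000 = 3.728 * 210.1585 / 1000 = 0.78347 W/m^2
q = 0.78347 W/m^2


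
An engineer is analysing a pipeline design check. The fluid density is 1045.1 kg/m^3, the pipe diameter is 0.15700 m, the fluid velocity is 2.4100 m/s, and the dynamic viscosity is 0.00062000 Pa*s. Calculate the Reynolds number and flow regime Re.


Step 1: Re = rho*vel*D/mu = 1045.1*2.41*0.157/0.00062 = 6.3780e+05
Step 2: Re = 6.3780e+05 > 4000, so flow is turbulent.
Re = 6.3780e+05 (turbulent)


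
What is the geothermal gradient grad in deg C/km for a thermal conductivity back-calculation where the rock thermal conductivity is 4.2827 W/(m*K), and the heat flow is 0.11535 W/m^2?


grad = q / k * 1000
grad = 0.11535 / 4.2827 * 1000
grad = 26.934 deg C/km


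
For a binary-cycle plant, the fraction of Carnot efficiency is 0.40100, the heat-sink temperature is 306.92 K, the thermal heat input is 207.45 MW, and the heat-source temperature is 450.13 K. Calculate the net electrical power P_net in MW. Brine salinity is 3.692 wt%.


Step 1: eta = (1 - Tc/Th)*f = (1 - 306.92/450.13)*0.401 = 0.1275792
Step 2: P_net = eta * Q_in = 0.1275792 * 207.45 = 26.466 MW
P_net = 26.466 MW


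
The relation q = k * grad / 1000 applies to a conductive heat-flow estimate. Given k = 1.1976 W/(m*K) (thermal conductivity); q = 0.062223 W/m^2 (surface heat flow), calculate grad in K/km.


grad = q * 1000 / k
grad = 0.062223 * 1000 / 1.1976
grad = 51.95641 deg C/km
Convert: 51.95641 deg C/km * 1.0 = 51.956 K/km
grad = 51.956 K/km


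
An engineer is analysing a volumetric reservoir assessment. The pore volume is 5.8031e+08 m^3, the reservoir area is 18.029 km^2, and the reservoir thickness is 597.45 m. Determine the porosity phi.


phi = Vp / (A * 1e6 * hr)
phi = 5.8031e+08 / (18.029 * 1e6 * 597.45)
phi = 0.053875


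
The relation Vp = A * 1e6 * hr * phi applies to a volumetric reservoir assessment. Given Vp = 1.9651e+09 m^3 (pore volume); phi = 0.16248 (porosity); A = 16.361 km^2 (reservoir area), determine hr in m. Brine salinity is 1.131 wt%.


hr = Vp / (A * 1e6 * phi)
hr = 1.9651e+09 / (16.361 * 1e6 * 0.16248)
hr = 739.22 m


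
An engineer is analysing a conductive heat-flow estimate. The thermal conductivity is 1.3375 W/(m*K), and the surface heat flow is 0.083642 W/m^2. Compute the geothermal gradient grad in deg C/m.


grad = q * 1000 / k
grad = 0.083642 * 1000 / 1.3375
grad = 62.53607 deg C/km
Convert: 62.53607 deg C/km * 0.001 = 0.062536 deg C/m
grad = 0.062536 deg C/m


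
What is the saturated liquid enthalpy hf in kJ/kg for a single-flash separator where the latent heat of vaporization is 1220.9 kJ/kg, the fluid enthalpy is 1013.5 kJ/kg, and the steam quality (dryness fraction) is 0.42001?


hf = h - x * hfg
hf = 1013.5 - 0.42001 * 1220.9
hf = 500.71 kJ/kg


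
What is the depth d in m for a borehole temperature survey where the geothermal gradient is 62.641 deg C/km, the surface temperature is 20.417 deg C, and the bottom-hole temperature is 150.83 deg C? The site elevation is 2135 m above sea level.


d = (T_d - T_surf) / grad * 1000
d = (150.83 - 20.417) / 62.641 * 1000
d = 2081.9 m


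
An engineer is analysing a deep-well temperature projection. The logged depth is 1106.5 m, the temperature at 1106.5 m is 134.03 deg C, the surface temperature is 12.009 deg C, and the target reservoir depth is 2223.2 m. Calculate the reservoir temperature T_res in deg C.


Step 1: grad = (T_d1 - T_surf)/d1 * 1000 = (134.03 - 12.009)/1106.5 * 1000 = 110.2765 deg C/km
Step 2: T_res = T_surf + grad*d2/1000 = 12.009 + 110.2765*2223.2/1000 = 257.18 deg C
T_res = 257.18 deg C


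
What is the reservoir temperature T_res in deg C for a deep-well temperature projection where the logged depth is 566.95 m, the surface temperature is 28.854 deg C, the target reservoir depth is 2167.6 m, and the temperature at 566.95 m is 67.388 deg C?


Step 1: grad = (T_d1 - T_surf)/d1 * 1000 = (67.388 - 28.854)/566.95 * 1000 = 67.96719 deg C/km
Step 2: T_res = T_surf + grad*d2/1000 = 28.854 + 67.96719*2167.6/1000 = 176.18 deg C
T_res = 176.18 deg C


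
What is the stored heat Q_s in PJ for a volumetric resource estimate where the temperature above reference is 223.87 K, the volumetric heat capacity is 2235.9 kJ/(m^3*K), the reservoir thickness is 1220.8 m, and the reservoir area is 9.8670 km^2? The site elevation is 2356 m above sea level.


Step 1: Vr = A*1e6*hr = 9.867*1e6*1220.8 = 1.204563e+10 m^3
Step 2: Q_s = Vr*rhoc*dT/1e12 = 1.204563e+10*2235.9*223.87/1e12 = 6029.5 PJ
Q_s = 6029.5 PJ


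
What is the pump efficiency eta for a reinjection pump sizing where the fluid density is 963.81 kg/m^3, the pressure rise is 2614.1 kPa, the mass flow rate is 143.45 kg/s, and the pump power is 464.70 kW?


eta = mdot * dP / (rho * P_pump)
eta = 143.45 * 2614.1 / (963.81 * 464.70)
eta = 0.83726


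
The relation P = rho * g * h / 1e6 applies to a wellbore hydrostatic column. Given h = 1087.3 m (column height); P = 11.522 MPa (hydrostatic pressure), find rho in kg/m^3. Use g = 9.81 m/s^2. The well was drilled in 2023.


rho = P * 1e6 / (g * h)
rho = 11.522 * 1e6 / (9.81 * 1087.3)
rho = 1080.2 kg/m^3


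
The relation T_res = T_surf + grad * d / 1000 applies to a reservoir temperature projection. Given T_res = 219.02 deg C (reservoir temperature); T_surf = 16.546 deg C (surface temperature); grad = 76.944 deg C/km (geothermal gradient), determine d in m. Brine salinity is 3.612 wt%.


d = (T_res - T_surf) / grad * 1000
d = (219.02 - 16.546) / 76.944 * 1000
d = 2631.4 m


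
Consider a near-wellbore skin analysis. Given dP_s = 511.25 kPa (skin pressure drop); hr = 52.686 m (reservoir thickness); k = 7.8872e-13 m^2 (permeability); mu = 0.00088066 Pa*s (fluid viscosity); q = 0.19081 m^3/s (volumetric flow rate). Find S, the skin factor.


S = dP_s * 1000 * 2*pi*k*hr / (q*mu)
S = 511.25 * 1000 * 2*pi*7.8872e-13*52.686 / (0.19081*0.00088066)
S = 0.79437


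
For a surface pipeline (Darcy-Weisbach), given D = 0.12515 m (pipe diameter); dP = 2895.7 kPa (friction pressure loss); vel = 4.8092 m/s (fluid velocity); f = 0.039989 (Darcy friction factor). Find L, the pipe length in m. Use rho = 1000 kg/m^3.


L = dP*1000*D / (f*rho*vel^2/2)
L = 2895.7*1000*0.12515 / (0.039989*1000*4.8092^2/2)
L = 783.66 m
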